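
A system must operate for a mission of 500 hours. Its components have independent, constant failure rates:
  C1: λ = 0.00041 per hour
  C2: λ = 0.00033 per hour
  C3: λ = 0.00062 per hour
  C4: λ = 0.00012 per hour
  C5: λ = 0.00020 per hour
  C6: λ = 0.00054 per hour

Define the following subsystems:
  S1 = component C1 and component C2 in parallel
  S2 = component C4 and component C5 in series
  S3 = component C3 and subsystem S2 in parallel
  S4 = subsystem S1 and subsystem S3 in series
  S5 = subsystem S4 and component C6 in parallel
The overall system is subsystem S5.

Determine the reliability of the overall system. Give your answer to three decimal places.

0.984

R(C1) = exp(−0.00041 × 500) = 0.81465
R(C2) = exp(−0.00033 × 500) = 0.84789
R(C3) = exp(−0.00062 × 500) = 0.73345
R(C4) = exp(−0.00012 × 500) = 0.94176
R(C5) = exp(−0.00020 × 500) = 0.90484
R(C6) = exp(−0.00054 × 500) = 0.76338
Parallel (C1 and C2): 1 − (1 − 0.81465)(1 − 0.84789) = 0.97181
Series (C4 and C5): 0.94176 × 0.90484 = 0.85214
Parallel (C3 and [0.85214]): 1 − (1 − 0.73345)(1 − 0.85214) = 0.96059
Series ([0.97181] and [0.96059]): 0.97181 × 0.96059 = 0.93351
Parallel ([0.93351] and C6): 1 − (1 − 0.93351)(1 − 0.76338) = 0.984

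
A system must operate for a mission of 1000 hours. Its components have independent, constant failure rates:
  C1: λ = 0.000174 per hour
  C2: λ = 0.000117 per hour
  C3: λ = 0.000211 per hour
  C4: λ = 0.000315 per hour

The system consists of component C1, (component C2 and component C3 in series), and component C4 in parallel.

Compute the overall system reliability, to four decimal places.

0.9879

R(C1) = exp(−0.000174 × 1000) = 0.840297
R(C2) = exp(−0.000117 × 1000) = 0.889585
R(C3) = exp(−0.000211 × 1000) = 0.809774
R(C4) = exp(−0.000315 × 1000) = 0.729789
Series (C2 and C3): 0.889585 × 0.809774 = 0.720363
Parallel (C1, [0.720363], and C4): 1 − (1 − 0.840297)(1 − 0.720363)(1 − 0.729789) = 0.9879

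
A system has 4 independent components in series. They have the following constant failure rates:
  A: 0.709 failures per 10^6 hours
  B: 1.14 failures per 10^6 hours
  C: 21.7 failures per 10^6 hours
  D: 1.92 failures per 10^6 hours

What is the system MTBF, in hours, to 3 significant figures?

39300

Series of exponential components: λ_sys = Σ λ_i
λ_sys = 0.000000709 + 0.00000114 + 0.0000217 + 0.00000192 = 2.5469e-05 /h
MTBF = 1 / λ_sys = 39300 h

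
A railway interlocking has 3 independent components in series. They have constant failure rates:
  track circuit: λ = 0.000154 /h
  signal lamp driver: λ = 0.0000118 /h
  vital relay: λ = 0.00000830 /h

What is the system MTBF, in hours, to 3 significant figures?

5740

Series of exponential components: λ_sys = Σ λ_i
λ_sys = 0.000154 + 0.0000118 + 0.00000830 = 1.7410e-04 /h
MTBF = 1 / λ_sys = 5740 h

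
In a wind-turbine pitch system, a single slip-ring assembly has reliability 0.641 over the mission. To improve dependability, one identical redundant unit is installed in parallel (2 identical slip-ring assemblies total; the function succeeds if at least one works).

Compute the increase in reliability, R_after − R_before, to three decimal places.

0.230

R_before = 0.641
R_after = 1 − (1 − 0.641)^2 = 0.871
ΔR = 0.871 − 0.641 = 0.230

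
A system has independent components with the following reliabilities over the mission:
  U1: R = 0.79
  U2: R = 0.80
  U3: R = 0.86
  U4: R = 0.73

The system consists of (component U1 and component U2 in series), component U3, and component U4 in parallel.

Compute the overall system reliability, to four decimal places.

0.9861

Series (U1 and U2): 0.790000 × 0.800000 = 0.632000
Parallel ([0.632000], U3, and U4): 1 − (1 − 0.632000)(1 − 0.860000)(1 − 0.730000) = 0.9861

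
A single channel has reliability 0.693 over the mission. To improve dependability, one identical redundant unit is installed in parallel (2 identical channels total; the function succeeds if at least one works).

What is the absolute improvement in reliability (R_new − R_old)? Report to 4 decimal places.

R_before = 0.693
R_after = 1 − (1 − 0.693)^2 = 0.9058
ΔR = 0.9058 − 0.693 = 0.2128

0.2128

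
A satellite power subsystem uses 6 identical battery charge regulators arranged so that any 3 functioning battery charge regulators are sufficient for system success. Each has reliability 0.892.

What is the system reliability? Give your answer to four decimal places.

R = Σ_{i=3}^{6} C(6,i) p^i (1−p)^{6−i} with p = 0.892
C(6,3)·0.892^3·0.108^3 = 0.017881
C(6,4)·0.892^4·0.108^2 = 0.110764
C(6,5)·0.892^5·0.108^1 = 0.365931
C(6,6)·0.892^6·0.108^0 = 0.503720
Sum = 0.9983

0.9983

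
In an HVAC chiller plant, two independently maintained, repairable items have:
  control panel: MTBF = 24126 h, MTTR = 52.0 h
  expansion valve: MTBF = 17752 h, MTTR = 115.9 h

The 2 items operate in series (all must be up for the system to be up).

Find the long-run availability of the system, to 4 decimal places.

0.9914

A(control panel) = MTBF/(MTBF+MTTR) = 24126/(24126+52.0) = 0.997849
A(expansion valve) = MTBF/(MTBF+MTTR) = 17752/(17752+115.9) = 0.993514
Series availability: 0.997849 × 0.993514 = 0.9914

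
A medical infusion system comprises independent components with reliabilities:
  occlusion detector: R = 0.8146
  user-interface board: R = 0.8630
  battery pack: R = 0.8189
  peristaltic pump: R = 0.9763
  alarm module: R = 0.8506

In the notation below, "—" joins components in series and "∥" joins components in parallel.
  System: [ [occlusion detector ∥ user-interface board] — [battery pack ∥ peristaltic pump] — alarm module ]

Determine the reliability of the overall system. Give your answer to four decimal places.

0.8254

Parallel (occlusion detector and user-interface board): 1 − (1 − 0.814600)(1 − 0.863000) = 0.974600
Parallel (battery pack and peristaltic pump): 1 − (1 − 0.818900)(1 − 0.976300) = 0.995708
Series ([0.974600], [0.995708], and alarm module): 0.974600 × 0.995708 × 0.850600 = 0.8254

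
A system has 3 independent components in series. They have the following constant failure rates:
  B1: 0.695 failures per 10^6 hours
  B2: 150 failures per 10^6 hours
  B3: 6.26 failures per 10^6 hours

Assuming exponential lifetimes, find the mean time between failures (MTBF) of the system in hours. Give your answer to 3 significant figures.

6370

Series of exponential components: λ_sys = Σ λ_i
λ_sys = 0.000000695 + 0.000150 + 0.00000626 = 1.5695e-04 /h
MTBF = 1 / λ_sys = 6370 h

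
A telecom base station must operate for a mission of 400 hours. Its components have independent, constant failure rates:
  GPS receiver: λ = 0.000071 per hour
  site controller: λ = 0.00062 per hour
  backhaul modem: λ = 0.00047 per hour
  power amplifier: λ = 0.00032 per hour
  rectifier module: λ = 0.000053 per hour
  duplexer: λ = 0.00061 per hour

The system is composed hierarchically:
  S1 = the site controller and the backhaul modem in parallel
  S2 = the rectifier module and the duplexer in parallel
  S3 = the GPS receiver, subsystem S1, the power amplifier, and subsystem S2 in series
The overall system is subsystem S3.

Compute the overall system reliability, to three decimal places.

0.819

R(GPS receiver) = exp(−0.000071 × 400) = 0.97200
R(site controller) = exp(−0.00062 × 400) = 0.78036
R(backhaul modem) = exp(−0.00047 × 400) = 0.82861
R(power amplifier) = exp(−0.00032 × 400) = 0.87985
R(rectifier module) = exp(−0.000053 × 400) = 0.97902
R(duplexer) = exp(−0.00061 × 400) = 0.78349
Parallel (site controller and backhaul modem): 1 − (1 − 0.78036)(1 − 0.82861) = 0.96236
Parallel (rectifier module and duplexer): 1 − (1 − 0.97902)(1 − 0.78349) = 0.99546
Series (GPS receiver, [0.96236], power amplifier, and [0.99546]): 0.97200 × 0.96236 × 0.87985 × 0.99546 = 0.819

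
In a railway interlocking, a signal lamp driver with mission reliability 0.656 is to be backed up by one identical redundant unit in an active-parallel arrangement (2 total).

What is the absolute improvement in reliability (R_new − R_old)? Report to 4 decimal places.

0.2257

R_before = 0.656
R_after = 1 − (1 − 0.656)^2 = 0.8817
ΔR = 0.8817 − 0.656 = 0.2257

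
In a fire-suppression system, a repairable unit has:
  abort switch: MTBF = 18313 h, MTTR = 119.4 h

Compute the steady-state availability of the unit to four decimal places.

A(abort switch) = MTBF/(MTBF+MTTR) = 18313/(18313+119.4) = 0.9935

0.9935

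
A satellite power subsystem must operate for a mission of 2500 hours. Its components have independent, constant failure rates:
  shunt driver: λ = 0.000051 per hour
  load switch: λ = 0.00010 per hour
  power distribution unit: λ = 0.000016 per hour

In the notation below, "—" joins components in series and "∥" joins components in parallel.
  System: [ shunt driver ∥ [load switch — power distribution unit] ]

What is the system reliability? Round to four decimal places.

R(shunt driver) = exp(−0.000051 × 2500) = 0.880293
R(load switch) = exp(−0.00010 × 2500) = 0.778801
R(power distribution unit) = exp(−0.000016 × 2500) = 0.960789
Series (load switch and power distribution unit): 0.778801 × 0.960789 = 0.748263
Parallel (shunt driver and [0.748263]): 1 − (1 − 0.880293)(1 − 0.748263) = 0.9699

0.9699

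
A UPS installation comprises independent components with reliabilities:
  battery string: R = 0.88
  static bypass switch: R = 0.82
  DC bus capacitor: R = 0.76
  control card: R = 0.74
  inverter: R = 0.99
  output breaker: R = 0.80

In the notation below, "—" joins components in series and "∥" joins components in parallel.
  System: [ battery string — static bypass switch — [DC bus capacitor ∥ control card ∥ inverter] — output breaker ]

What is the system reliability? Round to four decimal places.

Parallel (DC bus capacitor, control card, and inverter): 1 − (1 − 0.760000)(1 − 0.740000)(1 − 0.990000) = 0.999376
Series (battery string, static bypass switch, [0.999376], and output breaker): 0.880000 × 0.820000 × 0.999376 × 0.800000 = 0.5769

0.5769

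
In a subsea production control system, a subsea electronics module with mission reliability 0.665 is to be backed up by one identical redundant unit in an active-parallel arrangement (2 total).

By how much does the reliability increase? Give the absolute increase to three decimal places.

0.223

R_before = 0.665
R_after = 1 − (1 − 0.665)^2 = 0.888
ΔR = 0.888 − 0.665 = 0.223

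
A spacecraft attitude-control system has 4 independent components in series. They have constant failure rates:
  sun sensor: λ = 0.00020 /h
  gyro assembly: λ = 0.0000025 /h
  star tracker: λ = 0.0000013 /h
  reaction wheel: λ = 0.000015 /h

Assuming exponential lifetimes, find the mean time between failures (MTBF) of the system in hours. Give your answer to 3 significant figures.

4570

Series of exponential components: λ_sys = Σ λ_i
λ_sys = 0.00020 + 0.0000025 + 0.0000013 + 0.000015 = 2.1880e-04 /h
MTBF = 1 / λ_sys = 4570 h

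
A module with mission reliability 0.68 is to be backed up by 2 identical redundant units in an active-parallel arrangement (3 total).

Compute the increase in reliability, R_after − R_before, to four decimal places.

R_before = 0.68
R_after = 1 − (1 − 0.68)^3 = 0.9672
ΔR = 0.9672 − 0.68 = 0.2872

0.2872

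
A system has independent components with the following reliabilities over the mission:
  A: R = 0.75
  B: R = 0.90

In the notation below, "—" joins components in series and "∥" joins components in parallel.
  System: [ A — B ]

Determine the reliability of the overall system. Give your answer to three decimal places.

Series (A and B): 0.75000 × 0.90000 = 0.675

0.675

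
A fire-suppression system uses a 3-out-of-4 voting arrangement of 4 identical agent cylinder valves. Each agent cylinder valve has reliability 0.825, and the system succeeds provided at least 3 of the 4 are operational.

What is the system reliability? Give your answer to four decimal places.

R = Σ_{i=3}^{4} C(4,i) p^i (1−p)^{4−i} with p = 0.825
C(4,3)·0.825^3·0.175^1 = 0.393061
C(4,4)·0.825^4·0.175^0 = 0.463250
Sum = 0.8563

0.8563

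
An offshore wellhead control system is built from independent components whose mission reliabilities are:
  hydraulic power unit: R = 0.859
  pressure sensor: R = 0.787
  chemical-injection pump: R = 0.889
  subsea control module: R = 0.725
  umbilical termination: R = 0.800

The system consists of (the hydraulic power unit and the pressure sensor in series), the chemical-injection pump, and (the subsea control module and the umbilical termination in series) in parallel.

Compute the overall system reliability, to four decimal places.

Series (hydraulic power unit and pressure sensor): 0.859000 × 0.787000 = 0.676033
Series (subsea control module and umbilical termination): 0.725000 × 0.800000 = 0.580000
Parallel ([0.676033], chemical-injection pump, and [0.580000]): 1 − (1 − 0.676033)(1 − 0.889000)(1 − 0.580000) = 0.9849

0.9849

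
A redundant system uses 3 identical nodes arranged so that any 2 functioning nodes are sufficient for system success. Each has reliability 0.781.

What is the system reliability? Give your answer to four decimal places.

0.8771

R = Σ_{i=2}^{3} C(3,i) p^i (1−p)^{3−i} with p = 0.781
C(3,2)·0.781^2·0.219^1 = 0.400744
C(3,3)·0.781^3·0.219^0 = 0.476380
Sum = 0.8771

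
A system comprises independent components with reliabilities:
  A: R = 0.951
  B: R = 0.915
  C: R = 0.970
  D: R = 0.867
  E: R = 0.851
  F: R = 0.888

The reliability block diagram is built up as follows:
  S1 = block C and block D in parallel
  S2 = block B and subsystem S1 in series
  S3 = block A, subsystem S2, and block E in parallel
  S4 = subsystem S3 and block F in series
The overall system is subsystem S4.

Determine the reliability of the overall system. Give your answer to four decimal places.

0.8874

Parallel (C and D): 1 − (1 − 0.970000)(1 − 0.867000) = 0.996010
Series (B and [0.996010]): 0.915000 × 0.996010 = 0.911349
Parallel (A, [0.911349], and E): 1 − (1 − 0.951000)(1 − 0.911349)(1 − 0.851000) = 0.999353
Series ([0.999353] and F): 0.999353 × 0.888000 = 0.8874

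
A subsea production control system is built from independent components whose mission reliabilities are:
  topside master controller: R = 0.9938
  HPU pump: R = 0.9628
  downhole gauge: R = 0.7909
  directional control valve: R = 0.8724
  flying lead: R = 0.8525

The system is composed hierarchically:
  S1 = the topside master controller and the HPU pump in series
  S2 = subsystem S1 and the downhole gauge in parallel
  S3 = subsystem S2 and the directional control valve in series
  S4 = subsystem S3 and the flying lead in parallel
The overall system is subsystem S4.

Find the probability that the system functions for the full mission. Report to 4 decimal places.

0.9800

Series (topside master controller and HPU pump): 0.993800 × 0.962800 = 0.956831
Parallel ([0.956831] and downhole gauge): 1 − (1 − 0.956831)(1 − 0.790900) = 0.990973
Series ([0.990973] and directional control valve): 0.990973 × 0.872400 = 0.864525
Parallel ([0.864525] and flying lead): 1 − (1 − 0.864525)(1 − 0.852500) = 0.9800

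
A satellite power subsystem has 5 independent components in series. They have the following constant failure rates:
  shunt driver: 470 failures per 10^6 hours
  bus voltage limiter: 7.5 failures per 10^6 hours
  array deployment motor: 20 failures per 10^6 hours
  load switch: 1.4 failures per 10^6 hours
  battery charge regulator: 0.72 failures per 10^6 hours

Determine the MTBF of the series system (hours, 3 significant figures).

2000

Series of exponential components: λ_sys = Σ λ_i
λ_sys = 0.00047 + 0.0000075 + 0.000020 + 0.0000014 + 0.00000072 = 4.9962e-04 /h
MTBF = 1 / λ_sys = 2000 h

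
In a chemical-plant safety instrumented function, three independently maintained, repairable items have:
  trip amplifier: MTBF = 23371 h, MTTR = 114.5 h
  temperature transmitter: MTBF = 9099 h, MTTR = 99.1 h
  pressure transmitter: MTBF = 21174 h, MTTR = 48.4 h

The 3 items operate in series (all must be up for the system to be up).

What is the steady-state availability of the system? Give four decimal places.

0.9822

A(trip amplifier) = MTBF/(MTBF+MTTR) = 23371/(23371+114.5) = 0.995125
A(temperature transmitter) = MTBF/(MTBF+MTTR) = 9099/(9099+99.1) = 0.989226
A(pressure transmitter) = MTBF/(MTBF+MTTR) = 21174/(21174+48.4) = 0.997719
Series availability: 0.995125 × 0.989226 × 0.997719 = 0.9822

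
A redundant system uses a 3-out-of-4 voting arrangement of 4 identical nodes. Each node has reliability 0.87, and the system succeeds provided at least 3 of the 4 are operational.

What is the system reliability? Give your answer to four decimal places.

R = Σ_{i=3}^{4} C(4,i) p^i (1−p)^{4−i} with p = 0.87
C(4,3)·0.87^3·0.13^1 = 0.342422
C(4,4)·0.87^4·0.13^0 = 0.572898
Sum = 0.9153

0.9153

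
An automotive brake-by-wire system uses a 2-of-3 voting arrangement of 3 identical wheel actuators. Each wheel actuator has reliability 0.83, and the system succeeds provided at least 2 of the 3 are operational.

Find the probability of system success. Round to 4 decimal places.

R = Σ_{i=2}^{3} C(3,i) p^i (1−p)^{3−i} with p = 0.83
C(3,2)·0.83^2·0.17^1 = 0.351339
C(3,3)·0.83^3·0.17^0 = 0.571787
Sum = 0.9231

0.9231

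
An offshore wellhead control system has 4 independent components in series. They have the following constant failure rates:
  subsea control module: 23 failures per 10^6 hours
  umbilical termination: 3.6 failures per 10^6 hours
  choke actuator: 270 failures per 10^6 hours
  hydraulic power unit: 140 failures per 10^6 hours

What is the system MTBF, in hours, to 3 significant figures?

2290

Series of exponential components: λ_sys = Σ λ_i
λ_sys = 0.000023 + 0.0000036 + 0.00027 + 0.00014 = 4.3660e-04 /h
MTBF = 1 / λ_sys = 2290 h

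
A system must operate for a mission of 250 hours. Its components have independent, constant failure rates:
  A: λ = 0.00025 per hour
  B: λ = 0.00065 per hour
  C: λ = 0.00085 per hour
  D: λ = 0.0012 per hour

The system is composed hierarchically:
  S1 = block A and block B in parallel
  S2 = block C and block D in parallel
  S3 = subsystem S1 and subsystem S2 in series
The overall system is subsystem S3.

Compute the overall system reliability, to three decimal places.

R(A) = exp(−0.00025 × 250) = 0.93941
R(B) = exp(−0.00065 × 250) = 0.85002
R(C) = exp(−0.00085 × 250) = 0.80856
R(D) = exp(−0.0012 × 250) = 0.74082
Parallel (A and B): 1 − (1 − 0.93941)(1 − 0.85002) = 0.99091
Parallel (C and D): 1 − (1 − 0.80856)(1 − 0.74082) = 0.95038
Series ([0.99091] and [0.95038]): 0.99091 × 0.95038 = 0.942

0.942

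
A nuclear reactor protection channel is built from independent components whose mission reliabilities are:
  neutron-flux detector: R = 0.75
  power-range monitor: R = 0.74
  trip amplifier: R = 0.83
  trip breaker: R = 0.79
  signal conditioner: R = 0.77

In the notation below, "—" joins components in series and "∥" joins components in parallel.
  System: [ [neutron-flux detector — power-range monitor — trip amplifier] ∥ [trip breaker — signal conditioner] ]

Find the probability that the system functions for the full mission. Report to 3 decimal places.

0.789

Series (neutron-flux detector, power-range monitor, and trip amplifier): 0.75000 × 0.74000 × 0.83000 = 0.46065
Series (trip breaker and signal conditioner): 0.79000 × 0.77000 = 0.60830
Parallel ([0.46065] and [0.60830]): 1 − (1 − 0.46065)(1 − 0.60830) = 0.789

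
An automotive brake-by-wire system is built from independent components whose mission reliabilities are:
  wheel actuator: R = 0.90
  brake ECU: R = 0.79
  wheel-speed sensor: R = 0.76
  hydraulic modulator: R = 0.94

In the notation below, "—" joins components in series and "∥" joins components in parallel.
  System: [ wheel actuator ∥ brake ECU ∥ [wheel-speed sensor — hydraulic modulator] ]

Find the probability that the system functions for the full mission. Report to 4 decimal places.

0.9940

Series (wheel-speed sensor and hydraulic modulator): 0.760000 × 0.940000 = 0.714400
Parallel (wheel actuator, brake ECU, and [0.714400]): 1 − (1 − 0.900000)(1 − 0.790000)(1 − 0.714400) = 0.9940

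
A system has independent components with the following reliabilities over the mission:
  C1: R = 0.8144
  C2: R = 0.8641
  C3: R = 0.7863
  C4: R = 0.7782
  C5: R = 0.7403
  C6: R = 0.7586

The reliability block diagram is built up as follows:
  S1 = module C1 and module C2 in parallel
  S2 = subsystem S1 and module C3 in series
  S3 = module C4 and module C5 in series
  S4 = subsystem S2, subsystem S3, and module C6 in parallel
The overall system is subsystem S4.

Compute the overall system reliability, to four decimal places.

Parallel (C1 and C2): 1 − (1 − 0.814400)(1 − 0.864100) = 0.974777
Series ([0.974777] and C3): 0.974777 × 0.786300 = 0.766467
Series (C4 and C5): 0.778200 × 0.740300 = 0.576101
Parallel ([0.766467], [0.576101], and C6): 1 − (1 − 0.766467)(1 − 0.576101)(1 − 0.758600) = 0.9761

0.9761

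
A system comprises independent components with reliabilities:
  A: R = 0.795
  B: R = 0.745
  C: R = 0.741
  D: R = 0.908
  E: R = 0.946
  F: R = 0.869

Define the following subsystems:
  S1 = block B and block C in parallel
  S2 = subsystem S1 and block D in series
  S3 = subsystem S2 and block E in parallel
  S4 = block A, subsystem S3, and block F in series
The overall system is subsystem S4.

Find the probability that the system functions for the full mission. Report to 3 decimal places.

0.685

Parallel (B and C): 1 − (1 − 0.74500)(1 − 0.74100) = 0.93396
Series ([0.93396] and D): 0.93396 × 0.90800 = 0.84804
Parallel ([0.84804] and E): 1 − (1 − 0.84804)(1 − 0.94600) = 0.99179
Series (A, [0.99179], and F): 0.79500 × 0.99179 × 0.86900 = 0.685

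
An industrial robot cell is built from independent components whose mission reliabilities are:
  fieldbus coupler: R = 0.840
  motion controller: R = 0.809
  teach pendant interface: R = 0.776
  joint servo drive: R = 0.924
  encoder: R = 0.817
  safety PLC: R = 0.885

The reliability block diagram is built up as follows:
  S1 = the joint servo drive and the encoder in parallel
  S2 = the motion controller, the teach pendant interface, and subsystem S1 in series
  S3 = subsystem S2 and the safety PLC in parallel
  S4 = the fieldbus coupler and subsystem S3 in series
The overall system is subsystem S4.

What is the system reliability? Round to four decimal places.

Parallel (joint servo drive and encoder): 1 − (1 − 0.924000)(1 − 0.817000) = 0.986092
Series (motion controller, teach pendant interface, and [0.986092]): 0.809000 × 0.776000 × 0.986092 = 0.619053
Parallel ([0.619053] and safety PLC): 1 − (1 − 0.619053)(1 − 0.885000) = 0.956191
Series (fieldbus coupler and [0.956191]): 0.840000 × 0.956191 = 0.8032

0.8032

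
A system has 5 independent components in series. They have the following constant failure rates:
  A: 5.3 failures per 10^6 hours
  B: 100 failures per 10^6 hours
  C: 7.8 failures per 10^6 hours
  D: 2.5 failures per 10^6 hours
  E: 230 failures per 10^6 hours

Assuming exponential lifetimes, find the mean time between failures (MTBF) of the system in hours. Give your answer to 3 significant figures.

2890

Series of exponential components: λ_sys = Σ λ_i
λ_sys = 0.0000053 + 0.00010 + 0.0000078 + 0.0000025 + 0.00023 = 3.4560e-04 /h
MTBF = 1 / λ_sys = 2890 h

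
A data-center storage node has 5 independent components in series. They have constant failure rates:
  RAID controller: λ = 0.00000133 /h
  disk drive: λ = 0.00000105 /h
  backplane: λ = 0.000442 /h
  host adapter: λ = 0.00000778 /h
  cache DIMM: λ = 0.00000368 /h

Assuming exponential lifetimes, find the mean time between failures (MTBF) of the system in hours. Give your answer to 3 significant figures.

Series of exponential components: λ_sys = Σ λ_i
λ_sys = 0.00000133 + 0.00000105 + 0.000442 + 0.00000778 + 0.00000368 = 4.5584e-04 /h
MTBF = 1 / λ_sys = 2190 h

2190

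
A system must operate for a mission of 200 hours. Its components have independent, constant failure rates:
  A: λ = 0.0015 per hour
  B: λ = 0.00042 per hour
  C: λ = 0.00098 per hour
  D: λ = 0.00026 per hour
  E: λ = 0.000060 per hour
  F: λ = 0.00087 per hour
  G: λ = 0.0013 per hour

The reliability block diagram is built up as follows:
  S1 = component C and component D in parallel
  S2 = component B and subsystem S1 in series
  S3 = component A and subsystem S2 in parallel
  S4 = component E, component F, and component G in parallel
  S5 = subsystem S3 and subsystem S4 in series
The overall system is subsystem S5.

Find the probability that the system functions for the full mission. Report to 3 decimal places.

R(A) = exp(−0.0015 × 200) = 0.74082
R(B) = exp(−0.00042 × 200) = 0.91943
R(C) = exp(−0.00098 × 200) = 0.82201
R(D) = exp(−0.00026 × 200) = 0.94933
R(E) = exp(−0.000060 × 200) = 0.98807
R(F) = exp(−0.00087 × 200) = 0.84030
R(G) = exp(−0.0013 × 200) = 0.77105
Parallel (C and D): 1 − (1 − 0.82201)(1 − 0.94933) = 0.99098
Series (B and [0.99098]): 0.91943 × 0.99098 = 0.91114
Parallel (A and [0.91114]): 1 − (1 − 0.74082)(1 − 0.91114) = 0.97697
Parallel (E, F, and G): 1 − (1 − 0.98807)(1 − 0.84030)(1 − 0.77105) = 0.99956
Series ([0.97697] and [0.99956]): 0.97697 × 0.99956 = 0.977

0.977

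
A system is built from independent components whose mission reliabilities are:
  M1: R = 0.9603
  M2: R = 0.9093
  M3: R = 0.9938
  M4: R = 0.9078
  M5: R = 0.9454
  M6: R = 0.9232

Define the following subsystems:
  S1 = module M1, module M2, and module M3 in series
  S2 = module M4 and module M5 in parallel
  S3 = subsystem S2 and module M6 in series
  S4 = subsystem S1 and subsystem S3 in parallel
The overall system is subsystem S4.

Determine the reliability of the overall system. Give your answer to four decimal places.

Series (M1, M2, and M3): 0.960300 × 0.909300 × 0.993800 = 0.867787
Parallel (M4 and M5): 1 − (1 − 0.907800)(1 − 0.945400) = 0.994966
Series ([0.994966] and M6): 0.994966 × 0.923200 = 0.918553
Parallel ([0.867787] and [0.918553]): 1 − (1 − 0.867787)(1 − 0.918553) = 0.9892

0.9892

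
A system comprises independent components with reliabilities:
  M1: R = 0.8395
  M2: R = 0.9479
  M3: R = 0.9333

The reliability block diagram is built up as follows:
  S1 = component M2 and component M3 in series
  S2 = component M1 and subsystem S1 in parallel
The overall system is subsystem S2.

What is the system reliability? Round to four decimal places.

Series (M2 and M3): 0.947900 × 0.933300 = 0.884675
Parallel (M1 and [0.884675]): 1 − (1 − 0.839500)(1 − 0.884675) = 0.9815

0.9815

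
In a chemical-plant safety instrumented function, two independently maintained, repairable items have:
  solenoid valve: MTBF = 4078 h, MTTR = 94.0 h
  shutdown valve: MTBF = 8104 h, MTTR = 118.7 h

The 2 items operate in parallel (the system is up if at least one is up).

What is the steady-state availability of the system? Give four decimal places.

A(solenoid valve) = MTBF/(MTBF+MTTR) = 4078/(4078+94.0) = 0.977469
A(shutdown valve) = MTBF/(MTBF+MTTR) = 8104/(8104+118.7) = 0.985564
Parallel availability: 1 − (1 − 0.977469)(1 − 0.985564) = 0.9997

0.9997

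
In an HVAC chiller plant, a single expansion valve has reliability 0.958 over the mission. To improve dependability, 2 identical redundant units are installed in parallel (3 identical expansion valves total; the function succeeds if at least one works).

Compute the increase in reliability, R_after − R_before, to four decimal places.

0.0419

R_before = 0.958
R_after = 1 − (1 − 0.958)^3 = 0.9999
ΔR = 0.9999 − 0.958 = 0.0419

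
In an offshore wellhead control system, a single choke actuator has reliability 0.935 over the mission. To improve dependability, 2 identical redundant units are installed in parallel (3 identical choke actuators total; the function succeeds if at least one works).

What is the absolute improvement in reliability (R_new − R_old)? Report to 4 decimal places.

R_before = 0.935
R_after = 1 − (1 − 0.935)^3 = 0.9997
ΔR = 0.9997 − 0.935 = 0.0647

0.0647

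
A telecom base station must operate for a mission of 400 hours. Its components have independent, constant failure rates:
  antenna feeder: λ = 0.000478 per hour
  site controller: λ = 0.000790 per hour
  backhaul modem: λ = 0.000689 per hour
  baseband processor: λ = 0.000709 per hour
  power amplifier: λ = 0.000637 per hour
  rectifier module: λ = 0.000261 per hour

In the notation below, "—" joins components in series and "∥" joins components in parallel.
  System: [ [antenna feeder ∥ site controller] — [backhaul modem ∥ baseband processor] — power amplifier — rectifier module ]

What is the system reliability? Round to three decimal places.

0.626

R(antenna feeder) = exp(−0.000478 × 400) = 0.82597
R(site controller) = exp(−0.000790 × 400) = 0.72906
R(backhaul modem) = exp(−0.000689 × 400) = 0.75912
R(baseband processor) = exp(−0.000709 × 400) = 0.75307
R(power amplifier) = exp(−0.000637 × 400) = 0.77507
R(rectifier module) = exp(−0.000261 × 400) = 0.90086
Parallel (antenna feeder and site controller): 1 − (1 − 0.82597)(1 − 0.72906) = 0.95285
Parallel (backhaul modem and baseband processor): 1 − (1 − 0.75912)(1 − 0.75307) = 0.94052
Series ([0.95285], [0.94052], power amplifier, and rectifier module): 0.95285 × 0.94052 × 0.77507 × 0.90086 = 0.626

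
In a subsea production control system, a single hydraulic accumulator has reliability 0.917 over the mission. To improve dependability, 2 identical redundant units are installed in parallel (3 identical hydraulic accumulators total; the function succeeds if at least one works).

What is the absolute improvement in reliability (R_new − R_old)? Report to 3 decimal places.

R_before = 0.917
R_after = 1 − (1 − 0.917)^3 = 0.999
ΔR = 0.999 − 0.917 = 0.082

0.082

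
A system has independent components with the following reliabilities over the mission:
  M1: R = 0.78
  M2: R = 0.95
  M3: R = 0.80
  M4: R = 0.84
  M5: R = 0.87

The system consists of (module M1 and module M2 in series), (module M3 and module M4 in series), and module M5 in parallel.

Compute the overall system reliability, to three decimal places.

0.989

Series (M1 and M2): 0.78000 × 0.95000 = 0.74100
Series (M3 and M4): 0.80000 × 0.84000 = 0.67200
Parallel ([0.74100], [0.67200], and M5): 1 − (1 − 0.74100)(1 − 0.67200)(1 − 0.87000) = 0.989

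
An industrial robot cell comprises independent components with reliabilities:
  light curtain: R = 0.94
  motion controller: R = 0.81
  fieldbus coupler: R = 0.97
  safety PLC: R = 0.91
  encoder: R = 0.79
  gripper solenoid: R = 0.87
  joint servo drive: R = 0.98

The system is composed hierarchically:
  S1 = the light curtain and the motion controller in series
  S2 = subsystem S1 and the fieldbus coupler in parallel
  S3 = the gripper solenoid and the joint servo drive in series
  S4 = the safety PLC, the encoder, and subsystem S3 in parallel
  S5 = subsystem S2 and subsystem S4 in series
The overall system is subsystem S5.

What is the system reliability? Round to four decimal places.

Series (light curtain and motion controller): 0.940000 × 0.810000 = 0.761400
Parallel ([0.761400] and fieldbus coupler): 1 − (1 − 0.761400)(1 − 0.970000) = 0.992842
Series (gripper solenoid and joint servo drive): 0.870000 × 0.980000 = 0.852600
Parallel (safety PLC, encoder, and [0.852600]): 1 − (1 − 0.910000)(1 − 0.790000)(1 − 0.852600) = 0.997214
Series ([0.992842] and [0.997214]): 0.992842 × 0.997214 = 0.9901

0.9901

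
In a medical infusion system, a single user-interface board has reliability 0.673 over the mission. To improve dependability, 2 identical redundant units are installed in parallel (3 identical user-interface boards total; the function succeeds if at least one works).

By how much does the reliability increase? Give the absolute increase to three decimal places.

0.292

R_before = 0.673
R_after = 1 − (1 − 0.673)^3 = 0.965
ΔR = 0.965 − 0.673 = 0.292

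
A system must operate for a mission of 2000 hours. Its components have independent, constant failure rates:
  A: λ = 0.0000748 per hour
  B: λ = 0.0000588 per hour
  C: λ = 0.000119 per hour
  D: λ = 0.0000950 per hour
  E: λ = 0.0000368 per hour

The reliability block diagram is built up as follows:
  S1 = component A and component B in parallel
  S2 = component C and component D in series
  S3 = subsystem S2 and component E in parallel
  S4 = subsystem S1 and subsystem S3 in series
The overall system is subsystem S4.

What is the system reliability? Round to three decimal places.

R(A) = exp(−0.0000748 × 2000) = 0.86105
R(B) = exp(−0.0000588 × 2000) = 0.88905
R(C) = exp(−0.000119 × 2000) = 0.78820
R(D) = exp(−0.0000950 × 2000) = 0.82696
R(E) = exp(−0.0000368 × 2000) = 0.92904
Parallel (A and B): 1 − (1 − 0.86105)(1 − 0.88905) = 0.98458
Series (C and D): 0.78820 × 0.82696 = 0.65181
Parallel ([0.65181] and E): 1 − (1 − 0.65181)(1 − 0.92904) = 0.97529
Series ([0.98458] and [0.97529]): 0.98458 × 0.97529 = 0.960

0.960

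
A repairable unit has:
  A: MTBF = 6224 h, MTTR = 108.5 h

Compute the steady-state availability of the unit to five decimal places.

0.98287

A(A) = MTBF/(MTBF+MTTR) = 6224/(6224+108.5) = 0.98287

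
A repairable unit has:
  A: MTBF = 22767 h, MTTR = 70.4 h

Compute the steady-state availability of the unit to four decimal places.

0.9969

A(A) = MTBF/(MTBF+MTTR) = 22767/(22767+70.4) = 0.9969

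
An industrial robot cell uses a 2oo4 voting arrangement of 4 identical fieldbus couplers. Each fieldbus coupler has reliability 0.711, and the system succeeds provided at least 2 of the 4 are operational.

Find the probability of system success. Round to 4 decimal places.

R = Σ_{i=2}^{4} C(4,i) p^i (1−p)^{4−i} with p = 0.711
C(4,2)·0.711^2·0.289^2 = 0.253330
C(4,3)·0.711^3·0.289^1 = 0.415496
C(4,4)·0.711^4·0.289^0 = 0.255551
Sum = 0.9244

0.9244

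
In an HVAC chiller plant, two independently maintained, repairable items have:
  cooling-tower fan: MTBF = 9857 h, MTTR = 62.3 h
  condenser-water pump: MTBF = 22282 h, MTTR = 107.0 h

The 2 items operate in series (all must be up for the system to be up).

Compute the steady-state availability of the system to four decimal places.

0.9890

A(cooling-tower fan) = MTBF/(MTBF+MTTR) = 9857/(9857+62.3) = 0.993719
A(condenser-water pump) = MTBF/(MTBF+MTTR) = 22282/(22282+107.0) = 0.995221
Series availability: 0.993719 × 0.995221 = 0.9890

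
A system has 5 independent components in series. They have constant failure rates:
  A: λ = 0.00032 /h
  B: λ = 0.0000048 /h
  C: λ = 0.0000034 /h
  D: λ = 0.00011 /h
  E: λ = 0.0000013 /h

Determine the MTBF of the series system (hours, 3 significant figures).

Series of exponential components: λ_sys = Σ λ_i
λ_sys = 0.00032 + 0.0000048 + 0.0000034 + 0.00011 + 0.0000013 = 4.3950e-04 /h
MTBF = 1 / λ_sys = 2280 h

2280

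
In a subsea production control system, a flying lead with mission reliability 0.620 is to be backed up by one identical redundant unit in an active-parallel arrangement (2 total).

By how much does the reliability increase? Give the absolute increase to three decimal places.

0.236

R_before = 0.620
R_after = 1 − (1 − 0.620)^2 = 0.856
ΔR = 0.856 − 0.620 = 0.236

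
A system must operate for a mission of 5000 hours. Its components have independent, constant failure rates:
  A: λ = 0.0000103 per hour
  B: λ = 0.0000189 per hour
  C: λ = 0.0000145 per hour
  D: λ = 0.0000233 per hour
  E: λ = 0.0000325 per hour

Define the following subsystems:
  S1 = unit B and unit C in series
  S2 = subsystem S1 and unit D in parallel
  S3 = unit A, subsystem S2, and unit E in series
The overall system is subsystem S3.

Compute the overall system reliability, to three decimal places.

R(A) = exp(−0.0000103 × 5000) = 0.94980
R(B) = exp(−0.0000189 × 5000) = 0.90983
R(C) = exp(−0.0000145 × 5000) = 0.93007
R(D) = exp(−0.0000233 × 5000) = 0.89003
R(E) = exp(−0.0000325 × 5000) = 0.85002
Series (B and C): 0.90983 × 0.93007 = 0.84621
Parallel ([0.84621] and D): 1 − (1 − 0.84621)(1 − 0.89003) = 0.98309
Series (A, [0.98309], and E): 0.94980 × 0.98309 × 0.85002 = 0.794

0.794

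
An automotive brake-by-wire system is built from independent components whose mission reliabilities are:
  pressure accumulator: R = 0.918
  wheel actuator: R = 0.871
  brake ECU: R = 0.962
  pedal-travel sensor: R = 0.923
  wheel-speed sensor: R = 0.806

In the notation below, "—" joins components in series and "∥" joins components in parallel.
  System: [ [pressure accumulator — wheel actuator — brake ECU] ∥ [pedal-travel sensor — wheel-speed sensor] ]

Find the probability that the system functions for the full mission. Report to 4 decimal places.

0.9409

Series (pressure accumulator, wheel actuator, and brake ECU): 0.918000 × 0.871000 × 0.962000 = 0.769194
Series (pedal-travel sensor and wheel-speed sensor): 0.923000 × 0.806000 = 0.743938
Parallel ([0.769194] and [0.743938]): 1 − (1 − 0.769194)(1 − 0.743938) = 0.9409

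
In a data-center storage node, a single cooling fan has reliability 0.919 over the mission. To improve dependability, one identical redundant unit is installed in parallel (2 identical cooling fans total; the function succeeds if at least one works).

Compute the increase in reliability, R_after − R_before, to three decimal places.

0.074

R_before = 0.919
R_after = 1 − (1 − 0.919)^2 = 0.993
ΔR = 0.993 − 0.919 = 0.074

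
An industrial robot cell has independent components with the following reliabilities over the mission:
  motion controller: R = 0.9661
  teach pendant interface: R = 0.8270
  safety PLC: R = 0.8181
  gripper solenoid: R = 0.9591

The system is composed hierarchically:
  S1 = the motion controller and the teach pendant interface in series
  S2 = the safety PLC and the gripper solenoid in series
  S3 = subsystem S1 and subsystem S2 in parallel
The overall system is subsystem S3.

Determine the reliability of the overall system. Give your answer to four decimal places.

Series (motion controller and teach pendant interface): 0.966100 × 0.827000 = 0.798965
Series (safety PLC and gripper solenoid): 0.818100 × 0.959100 = 0.784640
Parallel ([0.798965] and [0.784640]): 1 − (1 − 0.798965)(1 − 0.784640) = 0.9567

0.9567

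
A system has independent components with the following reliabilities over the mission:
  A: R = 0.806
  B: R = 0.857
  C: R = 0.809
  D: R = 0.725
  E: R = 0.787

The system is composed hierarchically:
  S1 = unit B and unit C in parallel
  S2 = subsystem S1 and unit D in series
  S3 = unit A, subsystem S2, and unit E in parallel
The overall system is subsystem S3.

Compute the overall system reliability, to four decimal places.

Parallel (B and C): 1 − (1 − 0.857000)(1 − 0.809000) = 0.972687
Series ([0.972687] and D): 0.972687 × 0.725000 = 0.705198
Parallel (A, [0.705198], and E): 1 − (1 − 0.806000)(1 − 0.705198)(1 − 0.787000) = 0.9878

0.9878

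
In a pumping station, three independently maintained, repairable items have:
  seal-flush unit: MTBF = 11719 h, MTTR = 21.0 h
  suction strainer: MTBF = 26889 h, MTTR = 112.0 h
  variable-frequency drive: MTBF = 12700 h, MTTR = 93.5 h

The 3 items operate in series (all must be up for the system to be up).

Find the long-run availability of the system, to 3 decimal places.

A(seal-flush unit) = MTBF/(MTBF+MTTR) = 11719/(11719+21.0) = 0.998211
A(suction strainer) = MTBF/(MTBF+MTTR) = 26889/(26889+112.0) = 0.995852
A(variable-frequency drive) = MTBF/(MTBF+MTTR) = 12700/(12700+93.5) = 0.992692
Series availability: 0.998211 × 0.995852 × 0.992692 = 0.987

0.987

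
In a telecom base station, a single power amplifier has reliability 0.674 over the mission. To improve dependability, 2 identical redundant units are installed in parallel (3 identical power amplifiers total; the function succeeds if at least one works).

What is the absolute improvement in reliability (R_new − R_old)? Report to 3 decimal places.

0.291

R_before = 0.674
R_after = 1 − (1 − 0.674)^3 = 0.965
ΔR = 0.965 − 0.674 = 0.291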